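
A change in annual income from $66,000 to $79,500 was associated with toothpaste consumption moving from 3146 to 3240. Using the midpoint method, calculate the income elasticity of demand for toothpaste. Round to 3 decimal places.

%ΔQ = (3240 − 3146)/[(3146+3240)/2] = 94/3193 ≈ 0.0294.
%ΔI = (79,500 − 66,000)/[(66,000+79,500)/2] = 13500/72750 ≈ 0.1856.
E_I = %ΔQ/%ΔI ≈ 0.159.
E_I ∈ (0,1): normal good (necessity).

0.159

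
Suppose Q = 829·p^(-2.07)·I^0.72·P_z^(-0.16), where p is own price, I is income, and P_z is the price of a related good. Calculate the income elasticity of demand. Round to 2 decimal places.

0.72

For a Cobb–Douglas (constant-elasticity) form Q = A·I^α·…, the elasticity with respect to I equals the exponent α at every point.
Here the exponent on I is 0.72, so the income elasticity of demand is 0.72.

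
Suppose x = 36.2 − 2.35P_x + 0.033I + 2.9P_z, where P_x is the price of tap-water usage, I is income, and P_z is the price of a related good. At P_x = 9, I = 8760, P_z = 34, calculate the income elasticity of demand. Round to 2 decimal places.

At the given point, x = 36.2 − 2.35(9) + 0.033(8760) + 2.9(34) = 36.2 − 21.15 + 289.08 + 98.6 = 402.73.
∂x/∂I = +0.033, so E_I = 0.033·(8760/402.73) ≈ 0.72.
E_I ∈ (0,1): normal good (necessity).

0.72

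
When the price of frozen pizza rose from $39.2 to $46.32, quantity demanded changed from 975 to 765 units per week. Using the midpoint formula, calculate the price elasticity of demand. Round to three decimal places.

%ΔQ = (765 − 975)/[(975 + 765)/2] = -210/870 ≈ -0.2414.
%ΔP = (46.32 − 39.2)/[(39.2 + 46.32)/2] = 7.12/42.76 ≈ 0.1665.
Arc elasticity E = %ΔQ/%ΔP ≈ -0.2414/0.1665 ≈ -1.450.
|E| > 1: demand is elastic over this range.

-1.450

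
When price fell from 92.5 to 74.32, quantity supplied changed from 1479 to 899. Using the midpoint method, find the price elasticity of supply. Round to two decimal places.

2.24

%Δq = (899 − 1479)/[(1479 + 899)/2] = -580/1189 ≈ -0.4878.
%ΔP = (74.32 − 92.5)/[(92.5 + 74.32)/2] = -18.18/83.41 ≈ -0.2180.
Arc elasticity E = %Δq/%ΔP ≈ -0.4878/-0.2180 ≈ 2.24.
|E| > 1: supply is elastic over this range.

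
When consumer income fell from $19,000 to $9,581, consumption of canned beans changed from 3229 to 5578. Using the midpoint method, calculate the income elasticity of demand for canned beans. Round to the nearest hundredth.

%ΔQ = (5578 − 3229)/[(3229+5578)/2] = 2349/4403.5 ≈ 0.5334.
%ΔM = (9,581 − 19,000)/[(19,000+9,581)/2] = -9419/14290.5 ≈ -0.6591.
E_I = %ΔQ/%ΔM ≈ -0.81.
E_I < 0: inferior good.

-0.81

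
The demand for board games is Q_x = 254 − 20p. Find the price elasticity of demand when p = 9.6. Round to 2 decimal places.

At p = 9.6, Q_x = 62.
dQ_x/dp = −20.
Point elasticity E = (dQ_x/dp)·(p/Q_x) = -20 × 9.6/62 ≈ -3.10.
|E| > 1, so demand is elastic at this price.

-3.10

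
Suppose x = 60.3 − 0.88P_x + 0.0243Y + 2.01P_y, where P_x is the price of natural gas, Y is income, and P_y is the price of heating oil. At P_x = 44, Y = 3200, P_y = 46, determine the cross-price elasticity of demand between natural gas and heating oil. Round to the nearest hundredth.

0.48

At the given point, x = 60.3 − 0.88(44) + 0.0243(3200) + 2.01(46) = 60.3 − 38.72 + 77.76 + 92.46 = 191.8.
∂x/∂P_y = +2.01, so E_xy = 2.01·(46/191.8) ≈ 0.48.
E_xy > 0: the goods are substitutes.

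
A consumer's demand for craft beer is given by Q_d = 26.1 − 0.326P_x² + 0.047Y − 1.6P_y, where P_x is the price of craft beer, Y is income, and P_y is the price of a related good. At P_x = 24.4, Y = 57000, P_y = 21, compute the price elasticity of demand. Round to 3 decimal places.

At the given point, Q_d = 26.1 − 0.326(24.4)² + 0.047(57000) − 1.6(21) = 26.1 − 194.0874 + 2679 − 33.6 = 2477.4126.
∂Q_d/∂P_x = −2·0.326·P_x = -15.9088, so E_p = -15.9088·(24.4/2477.4126) ≈ -0.157.
|E_p| < 1: demand is inelastic.

-0.157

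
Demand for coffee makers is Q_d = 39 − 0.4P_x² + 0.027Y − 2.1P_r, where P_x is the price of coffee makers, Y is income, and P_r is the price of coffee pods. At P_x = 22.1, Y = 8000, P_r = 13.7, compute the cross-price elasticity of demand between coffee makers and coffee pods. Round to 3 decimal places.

Substituting, Q_d = 39 − 0.4(22.1)² + 0.027(8000) − 2.1(13.7) = 39 − 195.364 + 216 − 28.77 = 30.866.
∂Q_d/∂P_r = −2.1, so E_xy = -2.1·(13.7/30.866) ≈ -0.932.
E_xy < 0: the goods are complements.

-0.932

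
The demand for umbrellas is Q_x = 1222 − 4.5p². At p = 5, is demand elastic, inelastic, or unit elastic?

At p = 5, Q_x = 1109.5.
dQ_x/dp = −2·4.5·p = −45.
Point elasticity E = (dQ_x/dp)·(p/Q_x) = -45 × 5/1109.5 ≈ -0.203.
|E| ≈ 0.203 < 1, so demand is inelastic.

inelastic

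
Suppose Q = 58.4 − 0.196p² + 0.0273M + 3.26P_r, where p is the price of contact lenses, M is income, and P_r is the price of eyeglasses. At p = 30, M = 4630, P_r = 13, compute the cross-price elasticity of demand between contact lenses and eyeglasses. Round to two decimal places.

0.83

Evaluating quantity at (p, M, P_r) gives Q = 58.4 − 0.196(30)² + 0.0273(4630) + 3.26(13) = 58.4 − 176.4 + 126.399 + 42.38 = 50.779.
∂Q/∂P_r = +3.26, so E_xy = 3.26·(13/50.779) ≈ 0.83.
E_xy > 0: the goods are substitutes.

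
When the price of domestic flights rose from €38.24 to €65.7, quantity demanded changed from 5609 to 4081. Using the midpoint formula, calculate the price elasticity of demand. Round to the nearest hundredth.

%ΔQ = (4081 − 5609)/[(5609 + 4081)/2] = -1528/4845 ≈ -0.3154.
%ΔP = (65.7 − 38.24)/[(38.24 + 65.7)/2] = 27.46/51.97 ≈ 0.5284.
Arc elasticity E = %ΔQ/%ΔP ≈ -0.3154/0.5284 ≈ -0.60.
|E| < 1: demand is inelastic over this range.

-0.60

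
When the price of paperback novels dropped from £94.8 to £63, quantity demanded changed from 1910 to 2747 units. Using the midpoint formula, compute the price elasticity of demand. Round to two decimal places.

-0.89

%Δq = (2747 − 1910)/[(1910 + 2747)/2] = 837/2328.5 ≈ 0.3595.
%ΔP = (63 − 94.8)/[(94.8 + 63)/2] = -31.8/78.9 ≈ -0.4030.
Arc elasticity E = %Δq/%ΔP ≈ 0.3595/-0.4030 ≈ -0.89.
|E| < 1: demand is inelastic over this range.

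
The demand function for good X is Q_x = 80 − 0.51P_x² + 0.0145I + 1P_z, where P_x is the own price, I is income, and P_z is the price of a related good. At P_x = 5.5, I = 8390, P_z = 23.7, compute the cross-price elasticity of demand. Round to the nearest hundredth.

Q_x = 80 − 0.51(5.5)² + 0.0145(8390) + 1(23.7) = 80 − 15.4275 + 121.655 + 23.7 = 209.9275.
∂Q_x/∂P_z = +1, so E_xy = 1·(23.7/209.9275) ≈ 0.11.
E_xy > 0: the goods are substitutes.

0.11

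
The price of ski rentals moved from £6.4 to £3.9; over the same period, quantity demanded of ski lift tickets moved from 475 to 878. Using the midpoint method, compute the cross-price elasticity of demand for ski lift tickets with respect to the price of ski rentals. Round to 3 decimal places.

-1.227

%ΔQ_x = (878 − 475)/[(475+878)/2] = 403/676.5 ≈ 0.5957.
%ΔP_y = (3.9 − 6.4)/[(6.4+3.9)/2] ≈ -0.4854.
E_xy = 0.5957/-0.4854 ≈ -1.227.
E_xy < 0, so ski lift tickets and ski rentals are complements.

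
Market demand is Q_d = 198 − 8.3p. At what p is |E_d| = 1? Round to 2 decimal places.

11.93

For linear demand Q_d = a − bp, E = −bp/(a − bp). |E| = 1 ⇒ bp = a − bp ⇒ p = a/(2b).
p = 198/(2·8.3) ≈ 11.93.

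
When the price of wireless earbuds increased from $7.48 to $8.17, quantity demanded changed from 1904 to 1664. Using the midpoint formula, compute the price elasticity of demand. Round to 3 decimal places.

%ΔQ = (1664 − 1904)/[(1904 + 1664)/2] = -240/1784 ≈ -0.1345.
%Δp = (8.17 − 7.48)/[(7.48 + 8.17)/2] = 0.69/7.825 ≈ 0.0882.
Arc elasticity E = %ΔQ/%Δp ≈ -0.1345/0.0882 ≈ -1.526.
|E| > 1: demand is elastic over this range.

-1.526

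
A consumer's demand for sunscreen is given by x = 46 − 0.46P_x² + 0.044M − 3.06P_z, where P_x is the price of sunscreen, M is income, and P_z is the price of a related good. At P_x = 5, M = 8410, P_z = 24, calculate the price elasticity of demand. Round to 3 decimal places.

First evaluate x: 46 − 0.46(5)² + 0.044(8410) − 3.06(24) = 46 − 11.5 + 370.04 − 73.44 = 331.1.
∂x/∂P_x = −2·0.46·P_x = -4.6, so E_p = -4.6·(5/331.1) ≈ -0.069.
|E_p| < 1: demand is inelastic.

-0.069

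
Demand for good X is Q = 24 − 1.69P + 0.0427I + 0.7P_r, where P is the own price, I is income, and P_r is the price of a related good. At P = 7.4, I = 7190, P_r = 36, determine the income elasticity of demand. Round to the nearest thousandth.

Q = 24 − 1.69(7.4) + 0.0427(7190) + 0.7(36) = 24 − 12.506 + 307.013 + 25.2 = 343.707.
∂Q/∂I = +0.0427, so E_I = 0.0427·(7190/343.707) ≈ 0.893.
E_I ∈ (0,1): normal good (necessity).

0.893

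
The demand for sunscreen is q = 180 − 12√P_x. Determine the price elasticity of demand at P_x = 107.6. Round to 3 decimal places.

-1.121

At P_x = 107.6, q = 55.5235.
dq/dP_x = −12/(2√P_x) = −12/(2·10.373).
Point elasticity E = (dq/dP_x)·(P_x/q) = -0.5784 × 107.6/55.5235 ≈ -1.121.
|E| > 1, so demand is elastic at this price.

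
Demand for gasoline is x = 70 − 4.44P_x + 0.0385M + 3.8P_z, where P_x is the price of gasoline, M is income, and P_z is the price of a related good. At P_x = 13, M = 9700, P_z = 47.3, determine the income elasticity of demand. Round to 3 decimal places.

First evaluate x: 70 − 4.44(13) + 0.0385(9700) + 3.8(47.3) = 70 − 57.72 + 373.45 + 179.74 = 565.47.
∂x/∂M = +0.0385, so E_I = 0.0385·(9700/565.47) ≈ 0.660.
E_I ∈ (0,1): normal good (necessity).

0.660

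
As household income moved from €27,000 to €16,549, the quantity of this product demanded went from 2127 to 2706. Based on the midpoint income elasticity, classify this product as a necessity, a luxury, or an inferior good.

inferior

%ΔQ = (2706 − 2127)/[(2127+2706)/2] = 579/2416.5 ≈ 0.2396.
%ΔI = (16,549 − 27,000)/[(27,000+16,549)/2] = -10451/21774.5 ≈ -0.4800.
E_I = %ΔQ/%ΔI ≈ -0.499.
E_I < 0: inferior good.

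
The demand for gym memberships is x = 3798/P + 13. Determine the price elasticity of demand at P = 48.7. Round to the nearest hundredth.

At P = 48.7, x = 90.9877.
dx/dP = −3798/P² = −1.6014.
Point elasticity E = (dx/dP)·(P/x) = -1.6014 × 48.7/90.9877 ≈ -0.86.
|E| < 1, so demand is inelastic at this price.

-0.86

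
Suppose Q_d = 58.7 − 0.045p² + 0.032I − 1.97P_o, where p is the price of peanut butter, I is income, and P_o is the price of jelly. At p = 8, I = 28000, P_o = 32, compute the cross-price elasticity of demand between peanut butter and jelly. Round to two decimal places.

-0.07

At the given point, Q_d = 58.7 − 0.045(8)² + 0.032(28000) − 1.97(32) = 58.7 − 2.88 + 896 − 63.04 = 888.78.
∂Q_d/∂P_o = −1.97, so E_xy = -1.97·(32/888.78) ≈ -0.07.
E_xy < 0: the goods are complements.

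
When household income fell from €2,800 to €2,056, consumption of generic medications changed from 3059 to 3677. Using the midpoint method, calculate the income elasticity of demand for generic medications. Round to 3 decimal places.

%ΔQ = (3677 − 3059)/[(3059+3677)/2] = 618/3368 ≈ 0.1835.
%ΔM = (2,056 − 2,800)/[(2,800+2,056)/2] = -744/2428 ≈ -0.3064.
E_I = %ΔQ/%ΔM ≈ -0.599.
E_I < 0: inferior good.

-0.599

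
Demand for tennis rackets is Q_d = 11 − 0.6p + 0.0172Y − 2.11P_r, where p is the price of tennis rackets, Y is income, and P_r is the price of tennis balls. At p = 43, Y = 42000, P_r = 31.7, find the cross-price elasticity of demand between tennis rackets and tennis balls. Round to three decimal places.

-0.104

Evaluating quantity at (p, Y, P_r) gives Q_d = 11 − 0.6(43) + 0.0172(42000) − 2.11(31.7) = 11 − 25.8 + 722.4 − 66.887 = 640.713.
∂Q_d/∂P_r = −2.11, so E_xy = -2.11·(31.7/640.713) ≈ -0.104.
E_xy < 0: the goods are complements.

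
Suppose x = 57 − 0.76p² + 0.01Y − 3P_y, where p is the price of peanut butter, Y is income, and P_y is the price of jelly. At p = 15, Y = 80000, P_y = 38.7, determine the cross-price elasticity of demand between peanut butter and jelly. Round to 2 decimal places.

-0.20

First evaluate x: 57 − 0.76(15)² + 0.01(80000) − 3(38.7) = 57 − 171 + 800 − 116.1 = 569.9.
∂x/∂P_y = −3, so E_xy = -3·(38.7/569.9) ≈ -0.20.
E_xy < 0: the goods are complements.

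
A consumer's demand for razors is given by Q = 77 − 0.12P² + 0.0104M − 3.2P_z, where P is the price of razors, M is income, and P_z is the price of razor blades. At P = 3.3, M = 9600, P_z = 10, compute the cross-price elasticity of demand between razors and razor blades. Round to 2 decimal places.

-0.22

Q = 77 − 0.12(3.3)² + 0.0104(9600) − 3.2(10) = 77 − 1.3068 + 99.84 − 32 = 143.5332.
∂Q/∂P_z = −3.2, so E_xy = -3.2·(10/143.5332) ≈ -0.22.
E_xy < 0: the goods are complements.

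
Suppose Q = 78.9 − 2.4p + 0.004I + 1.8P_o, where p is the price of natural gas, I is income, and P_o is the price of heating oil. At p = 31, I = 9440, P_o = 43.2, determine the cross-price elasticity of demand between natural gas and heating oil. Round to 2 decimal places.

First evaluate Q: 78.9 − 2.4(31) + 0.004(9440) + 1.8(43.2) = 78.9 − 74.4 + 37.76 + 77.76 = 120.02.
∂Q/∂P_o = +1.8, so E_xy = 1.8·(43.2/120.02) ≈ 0.65.
E_xy > 0: the goods are substitutes.

0.65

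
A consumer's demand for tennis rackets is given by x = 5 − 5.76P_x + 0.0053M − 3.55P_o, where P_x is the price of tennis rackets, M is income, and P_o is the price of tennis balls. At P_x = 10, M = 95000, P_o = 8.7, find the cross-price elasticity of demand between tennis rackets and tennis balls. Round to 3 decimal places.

-0.074

Substituting, x = 5 − 5.76(10) + 0.0053(95000) − 3.55(8.7) = 5 − 57.6 + 503.5 − 30.885 = 420.015.
∂x/∂P_o = −3.55, so E_xy = -3.55·(8.7/420.015) ≈ -0.074.
E_xy < 0: the goods are complements.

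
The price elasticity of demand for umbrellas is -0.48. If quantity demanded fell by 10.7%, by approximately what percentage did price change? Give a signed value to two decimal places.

%ΔQ ≈ E × %ΔP ⇒ %ΔP = %ΔQ / E = (-10.7%)/(-0.48) ≈ 22.29%.

22.29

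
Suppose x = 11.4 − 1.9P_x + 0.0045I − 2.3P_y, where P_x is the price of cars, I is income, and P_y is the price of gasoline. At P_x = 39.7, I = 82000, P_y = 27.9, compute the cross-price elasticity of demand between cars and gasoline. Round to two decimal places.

First evaluate x: 11.4 − 1.9(39.7) + 0.0045(82000) − 2.3(27.9) = 11.4 − 75.43 + 369 − 64.17 = 240.8.
∂x/∂P_y = −2.3, so E_xy = -2.3·(27.9/240.8) ≈ -0.27.
E_xy < 0: the goods are complements.

-0.27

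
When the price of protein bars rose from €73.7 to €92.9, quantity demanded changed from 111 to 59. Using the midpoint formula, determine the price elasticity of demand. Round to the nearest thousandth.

%Δq = (59 − 111)/[(111 + 59)/2] = -52/85 ≈ -0.6118.
%Δp = (92.9 − 73.7)/[(73.7 + 92.9)/2] = 19.2/83.3 ≈ 0.2305.
Arc elasticity E = %Δq/%Δp ≈ -0.6118/0.2305 ≈ -2.654.
|E| > 1: demand is elastic over this range.

-2.654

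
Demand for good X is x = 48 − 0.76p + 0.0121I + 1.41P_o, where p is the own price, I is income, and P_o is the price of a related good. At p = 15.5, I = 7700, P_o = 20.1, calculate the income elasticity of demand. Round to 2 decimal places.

At the given point, x = 48 − 0.76(15.5) + 0.0121(7700) + 1.41(20.1) = 48 − 11.78 + 93.17 + 28.341 = 157.731.
∂x/∂I = +0.0121, so E_I = 0.0121·(7700/157.731) ≈ 0.59.
E_I ∈ (0,1): normal good (necessity).

0.59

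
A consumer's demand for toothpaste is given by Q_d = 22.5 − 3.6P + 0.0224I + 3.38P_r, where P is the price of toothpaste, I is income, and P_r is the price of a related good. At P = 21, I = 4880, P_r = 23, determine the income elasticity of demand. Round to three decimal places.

0.816

Evaluating quantity at (P, I, P_r) gives Q_d = 22.5 − 3.6(21) + 0.0224(4880) + 3.38(23) = 22.5 − 75.6 + 109.312 + 77.74 = 133.952.
∂Q_d/∂I = +0.0224, so E_I = 0.0224·(4880/133.952) ≈ 0.816.
E_I ∈ (0,1): normal good (necessity).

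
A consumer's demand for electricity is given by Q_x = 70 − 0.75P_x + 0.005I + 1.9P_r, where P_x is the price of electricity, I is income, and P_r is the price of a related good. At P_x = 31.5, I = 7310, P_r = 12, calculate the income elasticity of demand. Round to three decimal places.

0.346

At the given point, Q_x = 70 − 0.75(31.5) + 0.005(7310) + 1.9(12) = 70 − 23.625 + 36.55 + 22.8 = 105.725.
∂Q_x/∂I = +0.005, so E_I = 0.005·(7310/105.725) ≈ 0.346.
E_I ∈ (0,1): normal good (necessity).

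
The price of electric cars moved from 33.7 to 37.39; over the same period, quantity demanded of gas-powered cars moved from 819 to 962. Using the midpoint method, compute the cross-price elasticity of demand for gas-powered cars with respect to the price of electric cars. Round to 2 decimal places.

%ΔQ_x = (962 − 819)/[(819+962)/2] = 143/890.5 ≈ 0.1606.
%ΔP_y = (37.39 − 33.7)/[(33.7+37.39)/2] ≈ 0.1038.
E_xy = 0.1606/0.1038 ≈ 1.55.
E_xy > 0, so gas-powered cars and electric cars are substitutes.

1.55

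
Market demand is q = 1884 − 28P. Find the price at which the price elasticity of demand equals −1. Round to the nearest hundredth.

For linear demand q = a − bP, E = −bP/(a − bP). |E| = 1 ⇒ bP = a − bP ⇒ P = a/(2b).
P = 1884/(2·28) ≈ 33.64.

33.64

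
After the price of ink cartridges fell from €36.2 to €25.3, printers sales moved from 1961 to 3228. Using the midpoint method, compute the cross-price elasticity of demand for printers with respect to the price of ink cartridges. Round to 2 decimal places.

-1.38

%ΔQ_x = (3228 − 1961)/[(1961+3228)/2] = 1267/2594.5 ≈ 0.4883.
%ΔP_y = (25.3 − 36.2)/[(36.2+25.3)/2] ≈ -0.3545.
E_xy = 0.4883/-0.3545 ≈ -1.38.
E_xy < 0, so printers and ink cartridges are complements.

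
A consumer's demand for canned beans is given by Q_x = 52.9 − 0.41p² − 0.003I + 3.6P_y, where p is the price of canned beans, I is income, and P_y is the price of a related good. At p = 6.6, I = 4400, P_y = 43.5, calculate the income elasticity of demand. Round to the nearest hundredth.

-0.07

Q_x = 52.9 − 0.41(6.6)² − 0.003(4400) + 3.6(43.5) = 52.9 − 17.8596 − 13.2 + 156.6 = 178.4404.
∂Q_x/∂I = −0.003, so E_I = -0.003·(4400/178.4404) ≈ -0.07.
E_I < 0: inferior good.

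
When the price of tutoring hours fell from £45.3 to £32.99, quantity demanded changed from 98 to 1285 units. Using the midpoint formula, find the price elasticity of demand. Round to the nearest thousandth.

%Δq = (1285 − 98)/[(98 + 1285)/2] = 1187/691.5 ≈ 1.7166.
%Δp = (32.99 − 45.3)/[(45.3 + 32.99)/2] = -12.31/39.145 ≈ -0.3145.
Arc elasticity E = %Δq/%Δp ≈ 1.7166/-0.3145 ≈ -5.459.
|E| > 1: demand is elastic over this range.

-5.459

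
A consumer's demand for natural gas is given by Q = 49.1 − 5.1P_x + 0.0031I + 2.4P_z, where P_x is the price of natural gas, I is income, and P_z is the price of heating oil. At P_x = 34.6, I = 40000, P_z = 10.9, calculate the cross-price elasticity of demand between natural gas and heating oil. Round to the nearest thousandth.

Substituting, Q = 49.1 − 5.1(34.6) + 0.0031(40000) + 2.4(10.9) = 49.1 − 176.46 + 124 + 26.16 = 22.8.
∂Q/∂P_z = +2.4, so E_xy = 2.4·(10.9/22.8) ≈ 1.147.
E_xy > 0: the goods are substitutes.

1.147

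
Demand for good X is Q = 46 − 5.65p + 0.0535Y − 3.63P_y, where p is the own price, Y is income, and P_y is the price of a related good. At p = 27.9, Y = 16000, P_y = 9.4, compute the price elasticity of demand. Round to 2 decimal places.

Q = 46 − 5.65(27.9) + 0.0535(16000) − 3.63(9.4) = 46 − 157.635 + 856 − 34.122 = 710.243.
∂Q/∂p = −5.65, so E_p = (−5.65)·(27.9/710.243) ≈ -0.22.
|E_p| < 1: demand is inelastic.

-0.22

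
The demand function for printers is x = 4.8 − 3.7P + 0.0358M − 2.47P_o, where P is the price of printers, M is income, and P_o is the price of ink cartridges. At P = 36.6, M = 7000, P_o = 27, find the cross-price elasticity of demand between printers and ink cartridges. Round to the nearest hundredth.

-1.25

x = 4.8 − 3.7(36.6) + 0.0358(7000) − 2.47(27) = 4.8 − 135.42 + 250.6 − 66.69 = 53.29.
∂x/∂P_o = −2.47, so E_xy = -2.47·(27/53.29) ≈ -1.25.
E_xy < 0: the goods are complements.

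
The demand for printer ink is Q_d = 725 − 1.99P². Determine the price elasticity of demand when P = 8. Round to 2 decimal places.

At P = 8, Q_d = 597.64.
dQ_d/dP = −2·1.99·P = −31.84.
Point elasticity E = (dQ_d/dP)·(P/Q_d) = -31.84 × 8/597.64 ≈ -0.43.
|E| < 1, so demand is inelastic at this price.

-0.43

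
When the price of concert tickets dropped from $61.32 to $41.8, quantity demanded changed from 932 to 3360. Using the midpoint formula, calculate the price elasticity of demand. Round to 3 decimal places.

-2.988

%Δq = (3360 − 932)/[(932 + 3360)/2] = 2428/2146 ≈ 1.1314.
%Δp = (41.8 − 61.32)/[(61.32 + 41.8)/2] = -19.52/51.56 ≈ -0.3786.
Arc elasticity E = %Δq/%Δp ≈ 1.1314/-0.3786 ≈ -2.988.
|E| > 1: demand is elastic over this range.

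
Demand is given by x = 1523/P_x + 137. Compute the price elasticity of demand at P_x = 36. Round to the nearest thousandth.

At P_x = 36, x = 179.3056.
dx/dP_x = −1523/P_x² = −1.1752.
Point elasticity E = (dx/dP_x)·(P_x/x) = -1.1752 × 36/179.3056 ≈ -0.236.
|E| < 1, so demand is inelastic at this price.

-0.236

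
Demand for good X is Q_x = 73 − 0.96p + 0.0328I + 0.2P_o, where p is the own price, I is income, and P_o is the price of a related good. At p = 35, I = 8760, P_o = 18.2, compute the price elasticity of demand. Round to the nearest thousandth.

Evaluating quantity at (p, I, P_o) gives Q_x = 73 − 0.96(35) + 0.0328(8760) + 0.2(18.2) = 73 − 33.6 + 287.328 + 3.64 = 330.368.
∂Q_x/∂p = −0.96, so E_p = (−0.96)·(35/330.368) ≈ -0.102.
|E_p| < 1: demand is inelastic.

-0.102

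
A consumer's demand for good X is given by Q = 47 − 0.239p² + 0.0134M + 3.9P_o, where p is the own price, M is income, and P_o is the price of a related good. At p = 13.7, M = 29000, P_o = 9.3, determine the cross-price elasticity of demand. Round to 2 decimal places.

0.08

Q = 47 − 0.239(13.7)² + 0.0134(29000) + 3.9(9.3) = 47 − 44.8579 + 388.6 + 36.27 = 427.0121.
∂Q/∂P_o = +3.9, so E_xy = 3.9·(9.3/427.0121) ≈ 0.08.
E_xy > 0: the goods are substitutes.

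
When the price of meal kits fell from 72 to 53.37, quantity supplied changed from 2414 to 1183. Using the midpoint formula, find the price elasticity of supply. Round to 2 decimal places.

%ΔQ = (1183 − 2414)/[(2414 + 1183)/2] = -1231/1798.5 ≈ -0.6845.
%Δp = (53.37 − 72)/[(72 + 53.37)/2] = -18.63/62.685 ≈ -0.2972.
Arc elasticity E = %ΔQ/%Δp ≈ -0.6845/-0.2972 ≈ 2.30.
|E| > 1: supply is elastic over this range.

2.30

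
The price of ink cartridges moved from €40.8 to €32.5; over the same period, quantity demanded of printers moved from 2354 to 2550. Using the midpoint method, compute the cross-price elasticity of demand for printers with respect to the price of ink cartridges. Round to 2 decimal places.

%ΔQ_x = (2550 − 2354)/[(2354+2550)/2] = 196/2452 ≈ 0.0799.
%ΔP_y = (32.5 − 40.8)/[(40.8+32.5)/2] ≈ -0.2265.
E_xy = 0.0799/-0.2265 ≈ -0.35.
E_xy < 0, so printers and ink cartridges are complements.

-0.35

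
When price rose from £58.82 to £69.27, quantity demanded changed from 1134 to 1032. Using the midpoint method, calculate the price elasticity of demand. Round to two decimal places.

-0.58

%ΔQ = (1032 − 1134)/[(1134 + 1032)/2] = -102/1083 ≈ -0.0942.
%Δp = (69.27 − 58.82)/[(58.82 + 69.27)/2] = 10.45/64.045 ≈ 0.1632.
Arc elasticity E = %ΔQ/%Δp ≈ -0.0942/0.1632 ≈ -0.58.
|E| < 1: demand is inelastic over this range.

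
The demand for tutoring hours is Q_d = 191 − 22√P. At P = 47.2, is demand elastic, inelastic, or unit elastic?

elastic

At P = 47.2, Q_d = 39.855.
dQ_d/dP = −22/(2√P) = −22/(2·6.8702).
Point elasticity E = (dQ_d/dP)·(P/Q_d) = -1.6011 × 47.2/39.855 ≈ -1.896.
|E| ≈ 1.896 > 1, so demand is elastic.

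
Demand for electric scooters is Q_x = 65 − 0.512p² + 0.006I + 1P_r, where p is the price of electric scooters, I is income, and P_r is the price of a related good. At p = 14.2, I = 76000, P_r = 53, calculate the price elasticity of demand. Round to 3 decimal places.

-0.439

Evaluating quantity at (p, I, P_r) gives Q_x = 65 − 0.512(14.2)² + 0.006(76000) + 1(53) = 65 − 103.2397 + 456 + 53 = 470.7603.
∂Q_x/∂p = −2·0.512·p = -14.5408, so E_p = -14.5408·(14.2/470.7603) ≈ -0.439.
|E_p| < 1: demand is inelastic.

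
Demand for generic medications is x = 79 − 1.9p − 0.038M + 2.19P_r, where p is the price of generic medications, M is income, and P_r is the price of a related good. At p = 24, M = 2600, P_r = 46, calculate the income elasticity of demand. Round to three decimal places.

-2.796

At the given point, x = 79 − 1.9(24) − 0.038(2600) + 2.19(46) = 79 − 45.6 − 98.8 + 100.74 = 35.34.
∂x/∂M = −0.038, so E_I = -0.038·(2600/35.34) ≈ -2.796.
E_I < 0: inferior good.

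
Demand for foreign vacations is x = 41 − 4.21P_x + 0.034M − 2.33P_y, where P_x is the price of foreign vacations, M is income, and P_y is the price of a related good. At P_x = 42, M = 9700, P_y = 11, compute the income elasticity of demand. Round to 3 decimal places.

1.959

Substituting, x = 41 − 4.21(42) + 0.034(9700) − 2.33(11) = 41 − 176.82 + 329.8 − 25.63 = 168.35.
∂x/∂M = +0.034, so E_I = 0.034·(9700/168.35) ≈ 1.959.
E_I > 1: normal good (luxury).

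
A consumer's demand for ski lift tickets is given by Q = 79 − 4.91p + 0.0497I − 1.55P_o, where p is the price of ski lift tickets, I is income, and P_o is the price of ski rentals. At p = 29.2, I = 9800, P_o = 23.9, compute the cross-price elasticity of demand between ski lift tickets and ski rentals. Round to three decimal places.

-0.096

At the given point, Q = 79 − 4.91(29.2) + 0.0497(9800) − 1.55(23.9) = 79 − 143.372 + 487.06 − 37.045 = 385.643.
∂Q/∂P_o = −1.55, so E_xy = -1.55·(23.9/385.643) ≈ -0.096.
E_xy < 0: the goods are complements.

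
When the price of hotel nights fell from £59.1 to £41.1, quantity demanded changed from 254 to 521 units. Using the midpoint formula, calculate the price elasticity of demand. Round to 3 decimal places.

-1.918

%ΔQ = (521 − 254)/[(254 + 521)/2] = 267/387.5 ≈ 0.6890.
%ΔP = (41.1 − 59.1)/[(59.1 + 41.1)/2] = -18/50.1 ≈ -0.3593.
Arc elasticity E = %ΔQ/%ΔP ≈ 0.6890/-0.3593 ≈ -1.918.
|E| > 1: demand is elastic over this range.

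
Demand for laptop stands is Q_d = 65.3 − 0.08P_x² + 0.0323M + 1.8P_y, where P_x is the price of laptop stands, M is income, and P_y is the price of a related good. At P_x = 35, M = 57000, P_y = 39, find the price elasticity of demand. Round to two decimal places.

At the given point, Q_d = 65.3 − 0.08(35)² + 0.0323(57000) + 1.8(39) = 65.3 − 98 + 1841.1 + 70.2 = 1878.6.
∂Q_d/∂P_x = −2·0.08·P_x = -5.6, so E_p = -5.6·(35/1878.6) ≈ -0.10.
|E_p| < 1: demand is inelastic.

-0.10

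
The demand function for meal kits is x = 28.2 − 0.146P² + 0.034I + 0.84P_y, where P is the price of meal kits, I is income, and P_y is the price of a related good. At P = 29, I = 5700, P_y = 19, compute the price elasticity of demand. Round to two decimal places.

-2.13

x = 28.2 − 0.146(29)² + 0.034(5700) + 0.84(19) = 28.2 − 122.786 + 193.8 + 15.96 = 115.174.
∂x/∂P = −2·0.146·P = -8.468, so E_p = -8.468·(29/115.174) ≈ -2.13.
|E_p| > 1: demand is elastic.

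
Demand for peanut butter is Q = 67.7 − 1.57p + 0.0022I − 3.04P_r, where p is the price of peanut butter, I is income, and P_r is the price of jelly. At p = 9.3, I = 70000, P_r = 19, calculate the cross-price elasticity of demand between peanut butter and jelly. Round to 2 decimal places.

-0.39

First evaluate Q: 67.7 − 1.57(9.3) + 0.0022(70000) − 3.04(19) = 67.7 − 14.601 + 154 − 57.76 = 149.339.
∂Q/∂P_r = −3.04, so E_xy = -3.04·(19/149.339) ≈ -0.39.
E_xy < 0: the goods are complements.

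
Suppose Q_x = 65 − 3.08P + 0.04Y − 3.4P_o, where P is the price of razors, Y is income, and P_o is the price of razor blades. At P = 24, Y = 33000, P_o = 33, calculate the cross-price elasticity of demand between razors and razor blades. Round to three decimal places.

-0.094

First evaluate Q_x: 65 − 3.08(24) + 0.04(33000) − 3.4(33) = 65 − 73.92 + 1320 − 112.2 = 1198.88.
∂Q_x/∂P_o = −3.4, so E_xy = -3.4·(33/1198.88) ≈ -0.094.
E_xy < 0: the goods are complements.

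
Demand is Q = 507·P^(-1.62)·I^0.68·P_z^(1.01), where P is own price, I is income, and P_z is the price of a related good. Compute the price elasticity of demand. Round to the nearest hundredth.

-1.62

For a Cobb–Douglas (constant-elasticity) form Q = A·P^α·…, the elasticity with respect to P equals the exponent α at every point.
Here the exponent on P is -1.62, so the price elasticity of demand is -1.62.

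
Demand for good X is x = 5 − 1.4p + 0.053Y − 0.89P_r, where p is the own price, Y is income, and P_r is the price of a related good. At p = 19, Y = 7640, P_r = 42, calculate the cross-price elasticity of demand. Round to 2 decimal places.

At the given point, x = 5 − 1.4(19) + 0.053(7640) − 0.89(42) = 5 − 26.6 + 404.92 − 37.38 = 345.94.
∂x/∂P_r = −0.89, so E_xy = -0.89·(42/345.94) ≈ -0.11.
E_xy < 0: the goods are complements.

-0.11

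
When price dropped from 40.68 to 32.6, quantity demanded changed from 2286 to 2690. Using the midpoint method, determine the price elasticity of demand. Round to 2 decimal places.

%Δq = (2690 − 2286)/[(2286 + 2690)/2] = 404/2488 ≈ 0.1624.
%ΔP = (32.6 − 40.68)/[(40.68 + 32.6)/2] = -8.08/36.64 ≈ -0.2205.
Arc elasticity E = %Δq/%ΔP ≈ 0.1624/-0.2205 ≈ -0.74.
|E| < 1: demand is inelastic over this range.

-0.74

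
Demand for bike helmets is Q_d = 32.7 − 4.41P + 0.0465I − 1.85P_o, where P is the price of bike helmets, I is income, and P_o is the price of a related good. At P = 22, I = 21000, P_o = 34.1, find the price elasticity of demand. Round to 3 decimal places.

Substituting, Q_d = 32.7 − 4.41(22) + 0.0465(21000) − 1.85(34.1) = 32.7 − 97.02 + 976.5 − 63.085 = 849.095.
∂Q_d/∂P = −4.41, so E_p = (−4.41)·(22/849.095) ≈ -0.114.
|E_p| < 1: demand is inelastic.

-0.114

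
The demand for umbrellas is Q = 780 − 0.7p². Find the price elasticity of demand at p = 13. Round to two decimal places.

-0.36

At p = 13, Q = 661.7.
dQ/dp = −2·0.7·p = −18.2.
Point elasticity E = (dQ/dp)·(p/Q) = -18.2 × 13/661.7 ≈ -0.36.
|E| < 1, so demand is inelastic at this price.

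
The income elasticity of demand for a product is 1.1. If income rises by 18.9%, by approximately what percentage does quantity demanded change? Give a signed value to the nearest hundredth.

%ΔQ ≈ E × %ΔI = (1.1) × (18.9%) = 20.79%.

20.79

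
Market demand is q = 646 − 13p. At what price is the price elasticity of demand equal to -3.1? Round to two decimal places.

37.57

Set −bp/(a − bp) = −3.1 ⇒ bp = 3.1(a − bp) ⇒ bp(1+3.1) = 3.1·a.
p = 3.1·646/(13·4.1) ≈ 37.57.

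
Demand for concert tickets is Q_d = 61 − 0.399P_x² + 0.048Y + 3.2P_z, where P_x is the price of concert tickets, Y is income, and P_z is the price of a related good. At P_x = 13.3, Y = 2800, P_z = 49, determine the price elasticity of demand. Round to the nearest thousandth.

-0.501

Evaluating quantity at (P_x, Y, P_z) gives Q_d = 61 − 0.399(13.3)² + 0.048(2800) + 3.2(49) = 61 − 70.5791 + 134.4 + 156.8 = 281.6209.
∂Q_d/∂P_x = −2·0.399·P_x = -10.6134, so E_p = -10.6134·(13.3/281.6209) ≈ -0.501.
|E_p| < 1: demand is inelastic.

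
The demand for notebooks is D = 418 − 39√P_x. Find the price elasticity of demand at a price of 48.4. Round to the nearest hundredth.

At P_x = 48.4, D = 146.6766.
dD/dP_x = −39/(2√P_x) = −39/(2·6.957).
Point elasticity E = (dD/dP_x)·(P_x/D) = -2.8029 × 48.4/146.6766 ≈ -0.92.
|E| < 1, so demand is inelastic at this price.

-0.92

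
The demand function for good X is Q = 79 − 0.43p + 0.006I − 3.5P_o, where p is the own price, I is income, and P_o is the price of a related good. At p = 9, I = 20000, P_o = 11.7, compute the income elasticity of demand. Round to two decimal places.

0.78

Q = 79 − 0.43(9) + 0.006(20000) − 3.5(11.7) = 79 − 3.87 + 120 − 40.95 = 154.18.
∂Q/∂I = +0.006, so E_I = 0.006·(20000/154.18) ≈ 0.78.
E_I ∈ (0,1): normal good (necessity).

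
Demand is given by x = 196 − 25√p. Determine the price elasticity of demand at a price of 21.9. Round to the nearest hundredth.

-0.74

At p = 21.9, x = 79.0064.
dx/dp = −25/(2√p) = −25/(2·4.6797).
Point elasticity E = (dx/dp)·(p/x) = -2.6711 × 21.9/79.0064 ≈ -0.74.
|E| < 1, so demand is inelastic at this price.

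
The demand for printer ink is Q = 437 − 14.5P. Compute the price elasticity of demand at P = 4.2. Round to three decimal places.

At P = 4.2, Q = 376.1.
dQ/dP = −14.5.
Point elasticity E = (dQ/dP)·(P/Q) = -14.5 × 4.2/376.1 ≈ -0.162.
|E| < 1, so demand is inelastic at this price.

-0.162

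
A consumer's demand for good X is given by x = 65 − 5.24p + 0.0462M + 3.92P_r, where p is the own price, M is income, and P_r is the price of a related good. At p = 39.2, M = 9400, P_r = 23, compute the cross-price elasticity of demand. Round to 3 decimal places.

0.235

Substituting, x = 65 − 5.24(39.2) + 0.0462(9400) + 3.92(23) = 65 − 205.408 + 434.28 + 90.16 = 384.032.
∂x/∂P_r = +3.92, so E_xy = 3.92·(23/384.032) ≈ 0.235.
E_xy > 0: the goods are substitutes.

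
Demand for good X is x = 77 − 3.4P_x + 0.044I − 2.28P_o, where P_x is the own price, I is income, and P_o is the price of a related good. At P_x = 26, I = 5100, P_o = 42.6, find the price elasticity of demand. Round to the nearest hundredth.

-0.76

At the given point, x = 77 − 3.4(26) + 0.044(5100) − 2.28(42.6) = 77 − 88.4 + 224.4 − 97.128 = 115.872.
∂x/∂P_x = −3.4, so E_p = (−3.4)·(26/115.872) ≈ -0.76.
|E_p| < 1: demand is inelastic.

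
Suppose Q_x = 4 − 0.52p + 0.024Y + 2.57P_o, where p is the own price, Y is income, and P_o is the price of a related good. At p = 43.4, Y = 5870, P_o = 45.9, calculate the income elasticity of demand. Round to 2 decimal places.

Evaluating quantity at (p, Y, P_o) gives Q_x = 4 − 0.52(43.4) + 0.024(5870) + 2.57(45.9) = 4 − 22.568 + 140.88 + 117.963 = 240.275.
∂Q_x/∂Y = +0.024, so E_I = 0.024·(5870/240.275) ≈ 0.59.
E_I ∈ (0,1): normal good (necessity).

0.59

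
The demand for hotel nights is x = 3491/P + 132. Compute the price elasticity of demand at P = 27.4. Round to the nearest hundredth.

-0.49

At P = 27.4, x = 259.4088.
dx/dP = −3491/P² = −4.65.
Point elasticity E = (dx/dP)·(P/x) = -4.65 × 27.4/259.4088 ≈ -0.49.
|E| < 1, so demand is inelastic at this price.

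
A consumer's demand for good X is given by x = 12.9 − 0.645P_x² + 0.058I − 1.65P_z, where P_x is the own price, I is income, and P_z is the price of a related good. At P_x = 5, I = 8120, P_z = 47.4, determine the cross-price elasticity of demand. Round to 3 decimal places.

-0.201

First evaluate x: 12.9 − 0.645(5)² + 0.058(8120) − 1.65(47.4) = 12.9 − 16.125 + 470.96 − 78.21 = 389.525.
∂x/∂P_z = −1.65, so E_xy = -1.65·(47.4/389.525) ≈ -0.201.
E_xy < 0: the goods are complements.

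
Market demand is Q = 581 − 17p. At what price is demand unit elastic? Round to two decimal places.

17.09

For linear demand Q = a − bp, E = −bp/(a − bp). |E| = 1 ⇒ bp = a − bp ⇒ p = a/(2b).
p = 581/(2·17) ≈ 17.09.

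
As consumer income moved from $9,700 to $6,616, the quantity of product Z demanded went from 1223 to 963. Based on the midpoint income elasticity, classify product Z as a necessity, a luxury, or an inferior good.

necessity

%ΔQ = (963 − 1223)/[(1223+963)/2] = -260/1093 ≈ -0.2379.
%ΔI = (6,616 − 9,700)/[(9,700+6,616)/2] = -3084/8158 ≈ -0.3780.
E_I = %ΔQ/%ΔI ≈ 0.629.
E_I ∈ (0,1): normal good (necessity).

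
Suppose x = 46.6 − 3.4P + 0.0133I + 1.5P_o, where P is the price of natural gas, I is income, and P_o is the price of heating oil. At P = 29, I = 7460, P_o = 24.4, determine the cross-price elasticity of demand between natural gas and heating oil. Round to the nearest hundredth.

0.44

At the given point, x = 46.6 − 3.4(29) + 0.0133(7460) + 1.5(24.4) = 46.6 − 98.6 + 99.218 + 36.6 = 83.818.
∂x/∂P_o = +1.5, so E_xy = 1.5·(24.4/83.818) ≈ 0.44.
E_xy > 0: the goods are substitutes.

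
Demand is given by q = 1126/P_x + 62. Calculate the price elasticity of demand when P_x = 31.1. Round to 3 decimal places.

At P_x = 31.1, q = 98.2058.
dq/dP_x = −1126/P_x² = −1.1642.
Point elasticity E = (dq/dP_x)·(P_x/q) = -1.1642 × 31.1/98.2058 ≈ -0.369.
|E| < 1, so demand is inelastic at this price.

-0.369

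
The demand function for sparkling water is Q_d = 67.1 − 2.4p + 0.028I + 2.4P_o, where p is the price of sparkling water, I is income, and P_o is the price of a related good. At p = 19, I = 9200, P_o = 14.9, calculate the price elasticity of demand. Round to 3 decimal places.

First evaluate Q_d: 67.1 − 2.4(19) + 0.028(9200) + 2.4(14.9) = 67.1 − 45.6 + 257.6 + 35.76 = 314.86.
∂Q_d/∂p = −2.4, so E_p = (−2.4)·(19/314.86) ≈ -0.145.
|E_p| < 1: demand is inelastic.

-0.145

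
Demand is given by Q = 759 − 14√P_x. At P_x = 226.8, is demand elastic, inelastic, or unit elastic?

At P_x = 226.8, Q = 548.1617.
dQ/dP_x = −14/(2√P_x) = −14/(2·15.0599).
Point elasticity E = (dQ/dP_x)·(P_x/Q) = -0.4648 × 226.8/548.1617 ≈ -0.192.
|E| ≈ 0.192 < 1, so demand is inelastic.

inelastic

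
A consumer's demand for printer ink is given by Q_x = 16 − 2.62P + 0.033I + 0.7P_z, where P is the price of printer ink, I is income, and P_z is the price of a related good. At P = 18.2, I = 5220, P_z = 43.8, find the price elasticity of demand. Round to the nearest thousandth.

-0.278

First evaluate Q_x: 16 − 2.62(18.2) + 0.033(5220) + 0.7(43.8) = 16 − 47.684 + 172.26 + 30.66 = 171.236.
∂Q_x/∂P = −2.62, so E_p = (−2.62)·(18.2/171.236) ≈ -0.278.
|E_p| < 1: demand is inelastic.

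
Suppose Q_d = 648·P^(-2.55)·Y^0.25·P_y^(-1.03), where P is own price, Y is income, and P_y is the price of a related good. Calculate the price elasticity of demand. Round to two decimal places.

-2.55

For a Cobb–Douglas (constant-elasticity) form Q_d = A·P^α·…, the elasticity with respect to P equals the exponent α at every point.
Here the exponent on P is -2.55, so the price elasticity of demand is -2.55.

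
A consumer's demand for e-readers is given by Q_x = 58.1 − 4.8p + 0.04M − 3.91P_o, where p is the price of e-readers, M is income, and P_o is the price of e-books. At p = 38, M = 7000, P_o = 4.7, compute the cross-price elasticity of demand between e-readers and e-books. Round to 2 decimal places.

First evaluate Q_x: 58.1 − 4.8(38) + 0.04(7000) − 3.91(4.7) = 58.1 − 182.4 + 280 − 18.377 = 137.323.
∂Q_x/∂P_o = −3.91, so E_xy = -3.91·(4.7/137.323) ≈ -0.13.
E_xy < 0: the goods are complements.

-0.13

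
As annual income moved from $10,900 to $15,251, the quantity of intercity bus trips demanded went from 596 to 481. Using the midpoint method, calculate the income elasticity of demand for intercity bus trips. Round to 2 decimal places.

-0.64

%ΔQ = (481 − 596)/[(596+481)/2] = -115/538.5 ≈ -0.2136.
%ΔM = (15,251 − 10,900)/[(10,900+15,251)/2] = 4351/13075.5 ≈ 0.3328.
E_I = %ΔQ/%ΔM ≈ -0.64.
E_I < 0: inferior good.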